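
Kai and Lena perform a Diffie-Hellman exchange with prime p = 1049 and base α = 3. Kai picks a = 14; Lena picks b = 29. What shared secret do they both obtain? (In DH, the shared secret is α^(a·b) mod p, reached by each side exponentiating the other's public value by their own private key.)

Kai sends A = α^a mod p = 3^14 mod 1049.
3^1 ≡ 3 (mod 1049)
3^2 = (3^1)^2 ≡ 3^2 = 9 ≡ 9 (mod 1049)
3^4 = (3^2)^2 ≡ 9^2 = 81 ≡ 81 (mod 1049)
3^8 = (3^4)^2 ≡ 81^2 = 6561 ≡ 267 (mod 1049)
3^14 = 3^8 · 3^4 · 3^2 ≡ 267 · 81 · 9 ≡ 578 (mod 1049).
So A = 578. Lena then computes K = A^b mod p = 578^29 mod 1049.
578^1 ≡ 578 (mod 1049)
578^2 = (578^1)^2 ≡ 578^2 = 334084 ≡ 502 (mod 1049)
578^4 = (578^2)^2 ≡ 502^2 = 252004 ≡ 244 (mod 1049)
578^8 = (578^4)^2 ≡ 244^2 = 59536 ≡ 792 (mod 1049)
578^16 = (578^8)^2 ≡ 792^2 = 627264 ≡ 1011 (mod 1049)
578^29 = 578^16 · 578^8 · 578^4 · 578^1 ≡ 1011 · 792 · 244 · 578 ≡ 394 (mod 1049).

394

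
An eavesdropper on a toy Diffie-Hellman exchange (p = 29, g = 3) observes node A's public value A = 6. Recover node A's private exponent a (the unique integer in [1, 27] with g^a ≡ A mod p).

18

Try successive powers of 3 modulo 29:
3^1 ≡ 3
3^2 ≡ 9
3^3 ≡ 27
3^4 ≡ 23
3^5 ≡ 11
3^6 ≡ 4
3^7 ≡ 12
3^8 ≡ 7
3^9 ≡ 21
3^10 ≡ 5
3^11 ≡ 15
3^12 ≡ 16
3^13 ≡ 19
3^14 ≡ 28
3^15 ≡ 26
3^16 ≡ 20
3^17 ≡ 2
3^18 ≡ 6
Found: a = 18.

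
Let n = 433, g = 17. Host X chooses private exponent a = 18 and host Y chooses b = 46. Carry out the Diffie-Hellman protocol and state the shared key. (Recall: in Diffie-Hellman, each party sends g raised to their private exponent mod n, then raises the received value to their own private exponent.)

234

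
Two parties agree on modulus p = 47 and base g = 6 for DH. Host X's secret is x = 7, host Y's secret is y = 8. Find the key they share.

18

Host Y sends B = g^y mod p = 6^8 mod 47.
6^1 ≡ 6 (mod 47)
6^2 = (6^1)^2 ≡ 6^2 = 36 ≡ 36 (mod 47)
6^4 = (6^2)^2 ≡ 36^2 = 1296 ≡ 27 (mod 47)
6^8 = (6^4)^2 ≡ 27^2 = 729 ≡ 24 (mod 47)
So B = 24. Host X then computes K = B^x mod p = 24^7 mod 47.
24^1 ≡ 24 (mod 47)
24^2 = (24^1)^2 ≡ 24^2 = 576 ≡ 12 (mod 47)
24^4 = (24^2)^2 ≡ 12^2 = 144 ≡ 3 (mod 47)
24^7 = 24^4 · 24^2 · 24^1 ≡ 3 · 12 · 24 ≡ 18 (mod 47).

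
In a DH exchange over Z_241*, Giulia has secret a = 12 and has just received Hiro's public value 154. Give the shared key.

Shared key K = 154^12 mod 241.
154^1 ≡ 154 (mod 241)
154^2 = (154^1)^2 ≡ 154^2 = 23716 ≡ 98 (mod 241)
154^4 = (154^2)^2 ≡ 98^2 = 9604 ≡ 205 (mod 241)
154^8 = (154^4)^2 ≡ 205^2 = 42025 ≡ 91 (mod 241)
154^12 = 154^8 · 154^4 ≡ 91 · 205 ≡ 98 (mod 241).

98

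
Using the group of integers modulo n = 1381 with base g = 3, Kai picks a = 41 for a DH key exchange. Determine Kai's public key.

113

Public value = 3^41 (mod 1381).
3^1 ≡ 3 (mod 1381)
3^2 = (3^1)^2 ≡ 3^2 = 9 ≡ 9 (mod 1381)
3^4 = (3^2)^2 ≡ 9^2 = 81 ≡ 81 (mod 1381)
3^8 = (3^4)^2 ≡ 81^2 = 6561 ≡ 1037 (mod 1381)
3^16 = (3^8)^2 ≡ 1037^2 = 1075369 ≡ 951 (mod 1381)
3^32 = (3^16)^2 ≡ 951^2 = 904401 ≡ 1227 (mod 1381)
3^41 = 3^32 · 3^8 · 3^1 ≡ 1227 · 1037 · 3 ≡ 113 (mod 1381).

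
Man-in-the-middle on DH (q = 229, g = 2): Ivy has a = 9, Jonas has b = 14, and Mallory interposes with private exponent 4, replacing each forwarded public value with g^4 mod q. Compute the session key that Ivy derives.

Ivy receives Mallory's public value M = 2^4 mod 229 instead of the honest one.
2^1 ≡ 2 (mod 229)
2^2 = (2^1)^2 ≡ 2^2 = 4 ≡ 4 (mod 229)
2^4 = (2^2)^2 ≡ 4^2 = 16 ≡ 16 (mod 229)
So M = 16. Ivy computes K = M^9 mod 229.
16^1 ≡ 16 (mod 229)
16^2 = (16^1)^2 ≡ 16^2 = 256 ≡ 27 (mod 229)
16^4 = (16^2)^2 ≡ 27^2 = 729 ≡ 42 (mod 229)
16^8 = (16^4)^2 ≡ 42^2 = 1764 ≡ 161 (mod 229)
16^9 = 16^8 · 16^1 ≡ 161 · 16 ≡ 57 (mod 229).

57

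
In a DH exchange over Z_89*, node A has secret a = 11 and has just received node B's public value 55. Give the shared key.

34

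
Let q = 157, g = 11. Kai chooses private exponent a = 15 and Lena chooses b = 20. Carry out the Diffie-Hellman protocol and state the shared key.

14

Lena sends B = g^b mod q = 11^20 mod 157.
11^1 ≡ 11 (mod 157)
11^2 = (11^1)^2 ≡ 11^2 = 121 ≡ 121 (mod 157)
11^4 = (11^2)^2 ≡ 121^2 = 14641 ≡ 40 (mod 157)
11^8 = (11^4)^2 ≡ 40^2 = 1600 ≡ 30 (mod 157)
11^16 = (11^8)^2 ≡ 30^2 = 900 ≡ 115 (mod 157)
11^20 = 11^16 · 11^4 ≡ 115 · 40 ≡ 47 (mod 157).
So B = 47. Kai then computes K = B^a mod q = 47^15 mod 157.
47^1 ≡ 47 (mod 157)
47^2 = (47^1)^2 ≡ 47^2 = 2209 ≡ 11 (mod 157)
47^4 = (47^2)^2 ≡ 11^2 = 121 ≡ 121 (mod 157)
47^8 = (47^4)^2 ≡ 121^2 = 14641 ≡ 40 (mod 157)
47^15 = 47^8 · 47^4 · 47^2 · 47^1 ≡ 40 · 121 · 11 · 47 ≡ 14 (mod 157).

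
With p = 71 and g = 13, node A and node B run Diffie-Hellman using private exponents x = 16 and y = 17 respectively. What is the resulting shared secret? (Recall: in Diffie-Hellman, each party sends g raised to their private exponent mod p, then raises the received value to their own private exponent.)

Node B sends B = g^y mod p = 13^17 mod 71.
13^1 ≡ 13 (mod 71)
13^2 = (13^1)^2 ≡ 13^2 = 169 ≡ 27 (mod 71)
13^4 = (13^2)^2 ≡ 27^2 = 729 ≡ 19 (mod 71)
13^8 = (13^4)^2 ≡ 19^2 = 361 ≡ 6 (mod 71)
13^16 = (13^8)^2 ≡ 6^2 = 36 ≡ 36 (mod 71)
13^17 = 13^16 · 13^1 ≡ 36 · 13 ≡ 42 (mod 71).
So B = 42. Node A then computes K = B^x mod p = 42^16 mod 71.
42^1 ≡ 42 (mod 71)
42^2 = (42^1)^2 ≡ 42^2 = 1764 ≡ 60 (mod 71)
42^4 = (42^2)^2 ≡ 60^2 = 3600 ≡ 50 (mod 71)
42^8 = (42^4)^2 ≡ 50^2 = 2500 ≡ 15 (mod 71)
42^16 = (42^8)^2 ≡ 15^2 = 225 ≡ 12 (mod 71)

12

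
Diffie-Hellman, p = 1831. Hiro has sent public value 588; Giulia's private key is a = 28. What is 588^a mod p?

1278

Shared key K = 588^28 mod 1831.
588^1 ≡ 588 (mod 1831)
588^2 = (588^1)^2 ≡ 588^2 = 345744 ≡ 1516 (mod 1831)
588^4 = (588^2)^2 ≡ 1516^2 = 2298256 ≡ 351 (mod 1831)
588^8 = (588^4)^2 ≡ 351^2 = 123201 ≡ 524 (mod 1831)
588^16 = (588^8)^2 ≡ 524^2 = 274576 ≡ 1757 (mod 1831)
588^28 = 588^16 · 588^8 · 588^4 ≡ 1757 · 524 · 351 ≡ 1278 (mod 1831).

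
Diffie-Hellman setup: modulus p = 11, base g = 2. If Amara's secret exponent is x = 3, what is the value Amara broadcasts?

8

Public value = 2^3 (mod 11).
2^1 ≡ 2 (mod 11)
2^2 = (2^1)^2 ≡ 2^2 = 4 ≡ 4 (mod 11)
2^3 = 2^2 · 2^1 ≡ 4 · 2 ≡ 8 (mod 11).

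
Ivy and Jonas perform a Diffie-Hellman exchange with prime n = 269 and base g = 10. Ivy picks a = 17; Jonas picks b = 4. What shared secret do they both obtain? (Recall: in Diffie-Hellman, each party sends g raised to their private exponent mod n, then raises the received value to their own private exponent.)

256

Ivy sends A = g^a mod n = 10^17 mod 269.
10^1 ≡ 10 (mod 269)
10^2 = (10^1)^2 ≡ 10^2 = 100 ≡ 100 (mod 269)
10^4 = (10^2)^2 ≡ 100^2 = 10000 ≡ 47 (mod 269)
10^8 = (10^4)^2 ≡ 47^2 = 2209 ≡ 57 (mod 269)
10^16 = (10^8)^2 ≡ 57^2 = 3249 ≡ 21 (mod 269)
10^17 = 10^16 · 10^1 ≡ 21 · 10 ≡ 210 (mod 269).
So A = 210. Jonas then computes K = A^b mod n = 210^4 mod 269.
210^1 ≡ 210 (mod 269)
210^2 = (210^1)^2 ≡ 210^2 = 44100 ≡ 253 (mod 269)
210^4 = (210^2)^2 ≡ 253^2 = 64009 ≡ 256 (mod 269)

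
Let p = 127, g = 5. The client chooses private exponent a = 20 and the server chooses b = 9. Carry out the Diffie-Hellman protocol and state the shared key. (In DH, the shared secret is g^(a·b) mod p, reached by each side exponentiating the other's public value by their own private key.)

16

The client sends A = g^a mod p = 5^20 mod 127.
5^1 ≡ 5 (mod 127)
5^2 = (5^1)^2 ≡ 5^2 = 25 ≡ 25 (mod 127)
5^4 = (5^2)^2 ≡ 25^2 = 625 ≡ 117 (mod 127)
5^8 = (5^4)^2 ≡ 117^2 = 13689 ≡ 100 (mod 127)
5^16 = (5^8)^2 ≡ 100^2 = 10000 ≡ 94 (mod 127)
5^20 = 5^16 · 5^4 ≡ 94 · 117 ≡ 76 (mod 127).
So A = 76. The server then computes K = A^b mod p = 76^9 mod 127.
76^1 ≡ 76 (mod 127)
76^2 = (76^1)^2 ≡ 76^2 = 5776 ≡ 61 (mod 127)
76^4 = (76^2)^2 ≡ 61^2 = 3721 ≡ 38 (mod 127)
76^8 = (76^4)^2 ≡ 38^2 = 1444 ≡ 47 (mod 127)
76^9 = 76^8 · 76^1 ≡ 47 · 76 ≡ 16 (mod 127).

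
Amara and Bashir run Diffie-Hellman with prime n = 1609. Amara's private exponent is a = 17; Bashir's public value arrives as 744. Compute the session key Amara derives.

1287

Shared key K = 744^17 mod 1609.
744^1 ≡ 744 (mod 1609)
744^2 = (744^1)^2 ≡ 744^2 = 553536 ≡ 40 (mod 1609)
744^4 = (744^2)^2 ≡ 40^2 = 1600 ≡ 1600 (mod 1609)
744^8 = (744^4)^2 ≡ 1600^2 = 2560000 ≡ 81 (mod 1609)
744^16 = (744^8)^2 ≡ 81^2 = 6561 ≡ 125 (mod 1609)
744^17 = 744^16 · 744^1 ≡ 125 · 744 ≡ 1287 (mod 1609).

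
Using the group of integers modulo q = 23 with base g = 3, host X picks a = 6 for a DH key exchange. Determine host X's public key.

16

Public value = 3^{6} \pmod{23}.
3^1 ≡ 3 (mod 23)
3^2 = (3^1)^2 ≡ 3^2 = 9 ≡ 9 (mod 23)
3^4 = (3^2)^2 ≡ 9^2 = 81 ≡ 12 (mod 23)
3^6 = 3^4 · 3^2 ≡ 12 · 9 ≡ 16 (mod 23).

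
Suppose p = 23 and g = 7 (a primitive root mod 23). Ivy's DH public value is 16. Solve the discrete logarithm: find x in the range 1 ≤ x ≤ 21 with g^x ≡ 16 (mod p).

Try successive powers of 7 modulo 23:
7^1 ≡ 7
7^2 ≡ 3
7^3 ≡ 21
7^4 ≡ 9
7^5 ≡ 17
7^6 ≡ 4
7^7 ≡ 5
7^8 ≡ 12
7^9 ≡ 15
7^10 ≡ 13
7^11 ≡ 22
7^12 ≡ 16
Found: x = 12.

12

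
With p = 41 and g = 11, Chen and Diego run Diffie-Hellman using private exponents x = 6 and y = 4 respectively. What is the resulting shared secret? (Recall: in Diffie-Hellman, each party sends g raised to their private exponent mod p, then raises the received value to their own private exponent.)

37

Diego sends B = g^y mod p = 11^4 mod 41.
11^1 ≡ 11 (mod 41)
11^2 = (11^1)^2 ≡ 11^2 = 121 ≡ 39 (mod 41)
11^4 = (11^2)^2 ≡ 39^2 = 1521 ≡ 4 (mod 41)
So B = 4. Chen then computes K = B^x mod p = 4^6 mod 41.
4^1 ≡ 4 (mod 41)
4^2 = (4^1)^2 ≡ 4^2 = 16 ≡ 16 (mod 41)
4^4 = (4^2)^2 ≡ 16^2 = 256 ≡ 10 (mod 41)
4^6 = 4^4 · 4^2 ≡ 10 · 16 ≡ 37 (mod 41).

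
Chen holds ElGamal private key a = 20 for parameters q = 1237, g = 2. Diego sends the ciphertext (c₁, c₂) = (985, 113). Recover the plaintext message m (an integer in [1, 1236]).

473

Shared mask s = c₁^a mod q = 985^20 mod 1237.
985^1 ≡ 985 (mod 1237)
985^2 = (985^1)^2 ≡ 985^2 = 970225 ≡ 417 (mod 1237)
985^4 = (985^2)^2 ≡ 417^2 = 173889 ≡ 709 (mod 1237)
985^8 = (985^4)^2 ≡ 709^2 = 502681 ≡ 459 (mod 1237)
985^16 = (985^8)^2 ≡ 459^2 = 210681 ≡ 391 (mod 1237)
985^20 = 985^16 · 985^4 ≡ 391 · 709 ≡ 131 (mod 1237).
So s = 131; s⁻¹ ≡ 661 (mod 1237).
m = c₂ · s⁻¹ mod 1237 = 113 · 661 mod 1237 = 473.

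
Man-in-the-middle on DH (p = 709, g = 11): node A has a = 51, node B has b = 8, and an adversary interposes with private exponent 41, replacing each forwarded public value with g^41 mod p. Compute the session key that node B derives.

225

Node B receives an adversary's public value M = 11^41 mod 709 instead of the honest one.
11^1 ≡ 11 (mod 709)
11^2 = (11^1)^2 ≡ 11^2 = 121 ≡ 121 (mod 709)
11^4 = (11^2)^2 ≡ 121^2 = 14641 ≡ 461 (mod 709)
11^8 = (11^4)^2 ≡ 461^2 = 212521 ≡ 530 (mod 709)
11^16 = (11^8)^2 ≡ 530^2 = 280900 ≡ 136 (mod 709)
11^32 = (11^16)^2 ≡ 136^2 = 18496 ≡ 62 (mod 709)
11^41 = 11^32 · 11^8 · 11^1 ≡ 62 · 530 · 11 ≡ 579 (mod 709).
So M = 579. Node B computes K = M^8 mod 709.
579^1 ≡ 579 (mod 709)
579^2 = (579^1)^2 ≡ 579^2 = 335241 ≡ 593 (mod 709)
579^4 = (579^2)^2 ≡ 593^2 = 351649 ≡ 694 (mod 709)
579^8 = (579^4)^2 ≡ 694^2 = 481636 ≡ 225 (mod 709)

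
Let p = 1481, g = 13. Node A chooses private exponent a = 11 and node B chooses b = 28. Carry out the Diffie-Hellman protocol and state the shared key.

Node B sends B = g^b mod p = 13^28 mod 1481.
13^1 ≡ 13 (mod 1481)
13^2 = (13^1)^2 ≡ 13^2 = 169 ≡ 169 (mod 1481)
13^4 = (13^2)^2 ≡ 169^2 = 28561 ≡ 422 (mod 1481)
13^8 = (13^4)^2 ≡ 422^2 = 178084 ≡ 364 (mod 1481)
13^16 = (13^8)^2 ≡ 364^2 = 132496 ≡ 687 (mod 1481)
13^28 = 13^16 · 13^8 · 13^4 ≡ 687 · 364 · 422 ≡ 41 (mod 1481).
So B = 41. Node A then computes K = B^a mod p = 41^11 mod 1481.
41^1 ≡ 41 (mod 1481)
41^2 = (41^1)^2 ≡ 41^2 = 1681 ≡ 200 (mod 1481)
41^4 = (41^2)^2 ≡ 200^2 = 40000 ≡ 13 (mod 1481)
41^8 = (41^4)^2 ≡ 13^2 = 169 ≡ 169 (mod 1481)
41^11 = 41^8 · 41^2 · 41^1 ≡ 169 · 200 · 41 ≡ 1065 (mod 1481).

1065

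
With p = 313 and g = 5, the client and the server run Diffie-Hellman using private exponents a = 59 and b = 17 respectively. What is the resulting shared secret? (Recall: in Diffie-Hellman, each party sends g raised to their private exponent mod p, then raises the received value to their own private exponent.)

125

The client sends A = g^a mod p = 5^59 mod 313.
5^1 ≡ 5 (mod 313)
5^2 = (5^1)^2 ≡ 5^2 = 25 ≡ 25 (mod 313)
5^4 = (5^2)^2 ≡ 25^2 = 625 ≡ 312 (mod 313)
5^8 = (5^4)^2 ≡ 312^2 = 97344 ≡ 1 (mod 313)
5^16 = (5^8)^2 ≡ 1^2 = 1 ≡ 1 (mod 313)
5^32 = (5^16)^2 ≡ 1^2 = 1 ≡ 1 (mod 313)
5^59 = 5^32 · 5^16 · 5^8 · 5^2 · 5^1 ≡ 1 · 1 · 1 · 25 · 5 ≡ 125 (mod 313).
So A = 125. The server then computes K = A^b mod p = 125^17 mod 313.
125^1 ≡ 125 (mod 313)
125^2 = (125^1)^2 ≡ 125^2 = 15625 ≡ 288 (mod 313)
125^4 = (125^2)^2 ≡ 288^2 = 82944 ≡ 312 (mod 313)
125^8 = (125^4)^2 ≡ 312^2 = 97344 ≡ 1 (mod 313)
125^16 = (125^8)^2 ≡ 1^2 = 1 ≡ 1 (mod 313)
125^17 = 125^16 · 125^1 ≡ 1 · 125 ≡ 125 (mod 313).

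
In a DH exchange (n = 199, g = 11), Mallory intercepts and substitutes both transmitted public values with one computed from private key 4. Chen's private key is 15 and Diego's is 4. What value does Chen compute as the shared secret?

Chen receives Mallory's public value M = 11^4 mod 199 instead of the honest one.
11^1 ≡ 11 (mod 199)
11^2 = (11^1)^2 ≡ 11^2 = 121 ≡ 121 (mod 199)
11^4 = (11^2)^2 ≡ 121^2 = 14641 ≡ 114 (mod 199)
So M = 114. Chen computes K = M^15 mod 199.
114^1 ≡ 114 (mod 199)
114^2 = (114^1)^2 ≡ 114^2 = 12996 ≡ 61 (mod 199)
114^4 = (114^2)^2 ≡ 61^2 = 3721 ≡ 139 (mod 199)
114^8 = (114^4)^2 ≡ 139^2 = 19321 ≡ 18 (mod 199)
114^15 = 114^8 · 114^4 · 114^2 · 114^1 ≡ 18 · 139 · 61 · 114 ≡ 139 (mod 199).

139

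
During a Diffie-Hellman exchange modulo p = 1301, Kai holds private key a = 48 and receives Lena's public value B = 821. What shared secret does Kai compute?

Shared key K = 821^48 mod 1301.
821^1 ≡ 821 (mod 1301)
821^2 = (821^1)^2 ≡ 821^2 = 674041 ≡ 123 (mod 1301)
821^4 = (821^2)^2 ≡ 123^2 = 15129 ≡ 818 (mod 1301)
821^8 = (821^4)^2 ≡ 818^2 = 669124 ≡ 410 (mod 1301)
821^16 = (821^8)^2 ≡ 410^2 = 168100 ≡ 271 (mod 1301)
821^32 = (821^16)^2 ≡ 271^2 = 73441 ≡ 585 (mod 1301)
821^48 = 821^32 · 821^16 ≡ 585 · 271 ≡ 1114 (mod 1301).

1114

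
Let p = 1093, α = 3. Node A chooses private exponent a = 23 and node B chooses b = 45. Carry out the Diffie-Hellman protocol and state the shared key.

729

Node B sends B = α^b mod p = 3^45 mod 1093.
3^1 ≡ 3 (mod 1093)
3^2 = (3^1)^2 ≡ 3^2 = 9 ≡ 9 (mod 1093)
3^4 = (3^2)^2 ≡ 9^2 = 81 ≡ 81 (mod 1093)
3^8 = (3^4)^2 ≡ 81^2 = 6561 ≡ 3 (mod 1093)
3^16 = (3^8)^2 ≡ 3^2 = 9 ≡ 9 (mod 1093)
3^32 = (3^16)^2 ≡ 9^2 = 81 ≡ 81 (mod 1093)
3^45 = 3^32 · 3^8 · 3^4 · 3^1 ≡ 81 · 3 · 81 · 3 ≡ 27 (mod 1093).
So B = 27. Node A then computes K = B^a mod p = 27^23 mod 1093.
27^1 ≡ 27 (mod 1093)
27^2 = (27^1)^2 ≡ 27^2 = 729 ≡ 729 (mod 1093)
27^4 = (27^2)^2 ≡ 729^2 = 531441 ≡ 243 (mod 1093)
27^8 = (27^4)^2 ≡ 243^2 = 59049 ≡ 27 (mod 1093)
27^16 = (27^8)^2 ≡ 27^2 = 729 ≡ 729 (mod 1093)
27^23 = 27^16 · 27^4 · 27^2 · 27^1 ≡ 729 · 243 · 729 · 27 ≡ 729 (mod 1093).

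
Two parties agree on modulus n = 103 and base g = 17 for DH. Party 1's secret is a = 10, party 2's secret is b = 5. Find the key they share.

97

Party 1 sends A = g^a mod n = 17^10 mod 103.
17^1 ≡ 17 (mod 103)
17^2 = (17^1)^2 ≡ 17^2 = 289 ≡ 83 (mod 103)
17^4 = (17^2)^2 ≡ 83^2 = 6889 ≡ 91 (mod 103)
17^8 = (17^4)^2 ≡ 91^2 = 8281 ≡ 41 (mod 103)
17^10 = 17^8 · 17^2 ≡ 41 · 83 ≡ 4 (mod 103).
So A = 4. Party 2 then computes K = A^b mod n = 4^5 mod 103.
4^1 ≡ 4 (mod 103)
4^2 = (4^1)^2 ≡ 4^2 = 16 ≡ 16 (mod 103)
4^4 = (4^2)^2 ≡ 16^2 = 256 ≡ 50 (mod 103)
4^5 = 4^4 · 4^1 ≡ 50 · 4 ≡ 97 (mod 103).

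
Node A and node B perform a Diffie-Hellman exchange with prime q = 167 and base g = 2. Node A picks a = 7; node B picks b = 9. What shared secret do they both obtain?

108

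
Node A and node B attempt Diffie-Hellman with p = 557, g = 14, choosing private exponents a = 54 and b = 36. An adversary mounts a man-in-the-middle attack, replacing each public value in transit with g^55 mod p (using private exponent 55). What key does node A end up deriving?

341

Node A receives an adversary's public value M = 14^55 mod 557 instead of the honest one.
14^1 ≡ 14 (mod 557)
14^2 = (14^1)^2 ≡ 14^2 = 196 ≡ 196 (mod 557)
14^4 = (14^2)^2 ≡ 196^2 = 38416 ≡ 540 (mod 557)
14^8 = (14^4)^2 ≡ 540^2 = 291600 ≡ 289 (mod 557)
14^16 = (14^8)^2 ≡ 289^2 = 83521 ≡ 528 (mod 557)
14^32 = (14^16)^2 ≡ 528^2 = 278784 ≡ 284 (mod 557)
14^55 = 14^32 · 14^16 · 14^4 · 14^2 · 14^1 ≡ 284 · 528 · 540 · 196 · 14 ≡ 507 (mod 557).
So M = 507. Node A computes K = M^54 mod 557.
507^1 ≡ 507 (mod 557)
507^2 = (507^1)^2 ≡ 507^2 = 257049 ≡ 272 (mod 557)
507^4 = (507^2)^2 ≡ 272^2 = 73984 ≡ 460 (mod 557)
507^8 = (507^4)^2 ≡ 460^2 = 211600 ≡ 497 (mod 557)
507^16 = (507^8)^2 ≡ 497^2 = 247009 ≡ 258 (mod 557)
507^32 = (507^16)^2 ≡ 258^2 = 66564 ≡ 281 (mod 557)
507^54 = 507^32 · 507^16 · 507^4 · 507^2 ≡ 281 · 258 · 460 · 272 ≡ 341 (mod 557).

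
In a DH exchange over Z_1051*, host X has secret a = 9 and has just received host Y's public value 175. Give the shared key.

812

Shared key K = 175^9 mod 1051.
175^1 ≡ 175 (mod 1051)
175^2 = (175^1)^2 ≡ 175^2 = 30625 ≡ 146 (mod 1051)
175^4 = (175^2)^2 ≡ 146^2 = 21316 ≡ 296 (mod 1051)
175^8 = (175^4)^2 ≡ 296^2 = 87616 ≡ 383 (mod 1051)
175^9 = 175^8 · 175^1 ≡ 383 · 175 ≡ 812 (mod 1051).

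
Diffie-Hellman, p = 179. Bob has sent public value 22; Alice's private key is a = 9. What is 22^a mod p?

Shared key K = 22^9 mod 179.
22^1 ≡ 22 (mod 179)
22^2 = (22^1)^2 ≡ 22^2 = 484 ≡ 126 (mod 179)
22^4 = (22^2)^2 ≡ 126^2 = 15876 ≡ 124 (mod 179)
22^8 = (22^4)^2 ≡ 124^2 = 15376 ≡ 161 (mod 179)
22^9 = 22^8 · 22^1 ≡ 161 · 22 ≡ 141 (mod 179).

141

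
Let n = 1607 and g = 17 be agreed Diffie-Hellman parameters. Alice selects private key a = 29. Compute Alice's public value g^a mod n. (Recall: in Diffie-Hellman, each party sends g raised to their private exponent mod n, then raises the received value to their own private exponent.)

829

Public value = 17^29 mod 1607.
17^1 ≡ 17 (mod 1607)
17^2 = (17^1)^2 ≡ 17^2 = 289 ≡ 289 (mod 1607)
17^4 = (17^2)^2 ≡ 289^2 = 83521 ≡ 1564 (mod 1607)
17^8 = (17^4)^2 ≡ 1564^2 = 2446096 ≡ 242 (mod 1607)
17^16 = (17^8)^2 ≡ 242^2 = 58564 ≡ 712 (mod 1607)
17^29 = 17^16 · 17^8 · 17^4 · 17^1 ≡ 712 · 242 · 1564 · 17 ≡ 829 (mod 1607).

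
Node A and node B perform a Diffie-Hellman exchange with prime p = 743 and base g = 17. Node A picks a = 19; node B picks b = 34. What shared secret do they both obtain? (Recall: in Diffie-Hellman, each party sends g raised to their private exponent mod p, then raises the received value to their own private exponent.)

9

Node B sends B = g^b mod p = 17^34 mod 743.
17^1 ≡ 17 (mod 743)
17^2 = (17^1)^2 ≡ 17^2 = 289 ≡ 289 (mod 743)
17^4 = (17^2)^2 ≡ 289^2 = 83521 ≡ 305 (mod 743)
17^8 = (17^4)^2 ≡ 305^2 = 93025 ≡ 150 (mod 743)
17^16 = (17^8)^2 ≡ 150^2 = 22500 ≡ 210 (mod 743)
17^32 = (17^16)^2 ≡ 210^2 = 44100 ≡ 263 (mod 743)
17^34 = 17^32 · 17^2 ≡ 263 · 289 ≡ 221 (mod 743).
So B = 221. Node A then computes K = B^a mod p = 221^19 mod 743.
221^1 ≡ 221 (mod 743)
221^2 = (221^1)^2 ≡ 221^2 = 48841 ≡ 546 (mod 743)
221^4 = (221^2)^2 ≡ 546^2 = 298116 ≡ 173 (mod 743)
221^8 = (221^4)^2 ≡ 173^2 = 29929 ≡ 209 (mod 743)
221^16 = (221^8)^2 ≡ 209^2 = 43681 ≡ 587 (mod 743)
221^19 = 221^16 · 221^2 · 221^1 ≡ 587 · 546 · 221 ≡ 9 (mod 743).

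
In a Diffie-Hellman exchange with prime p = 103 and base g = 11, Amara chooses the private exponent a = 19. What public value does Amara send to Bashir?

99

Public value = 11^19 (mod 103).
11^1 ≡ 11 (mod 103)
11^2 = (11^1)^2 ≡ 11^2 = 121 ≡ 18 (mod 103)
11^4 = (11^2)^2 ≡ 18^2 = 324 ≡ 15 (mod 103)
11^8 = (11^4)^2 ≡ 15^2 = 225 ≡ 19 (mod 103)
11^16 = (11^8)^2 ≡ 19^2 = 361 ≡ 52 (mod 103)
11^19 = 11^16 · 11^2 · 11^1 ≡ 52 · 18 · 11 ≡ 99 (mod 103).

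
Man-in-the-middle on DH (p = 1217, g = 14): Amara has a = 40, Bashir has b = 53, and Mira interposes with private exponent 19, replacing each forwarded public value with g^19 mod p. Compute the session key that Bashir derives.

940

Bashir receives Mira's public value M = 14^19 mod 1217 instead of the honest one.
14^1 ≡ 14 (mod 1217)
14^2 = (14^1)^2 ≡ 14^2 = 196 ≡ 196 (mod 1217)
14^4 = (14^2)^2 ≡ 196^2 = 38416 ≡ 689 (mod 1217)
14^8 = (14^4)^2 ≡ 689^2 = 474721 ≡ 91 (mod 1217)
14^16 = (14^8)^2 ≡ 91^2 = 8281 ≡ 979 (mod 1217)
14^19 = 14^16 · 14^2 · 14^1 ≡ 979 · 196 · 14 ≡ 457 (mod 1217).
So M = 457. Bashir computes K = M^53 mod 1217.
457^1 ≡ 457 (mod 1217)
457^2 = (457^1)^2 ≡ 457^2 = 208849 ≡ 742 (mod 1217)
457^4 = (457^2)^2 ≡ 742^2 = 550564 ≡ 480 (mod 1217)
457^8 = (457^4)^2 ≡ 480^2 = 230400 ≡ 387 (mod 1217)
457^16 = (457^8)^2 ≡ 387^2 = 149769 ≡ 78 (mod 1217)
457^32 = (457^16)^2 ≡ 78^2 = 6084 ≡ 1216 (mod 1217)
457^53 = 457^32 · 457^16 · 457^4 · 457^1 ≡ 1216 · 78 · 480 · 457 ≡ 940 (mod 1217).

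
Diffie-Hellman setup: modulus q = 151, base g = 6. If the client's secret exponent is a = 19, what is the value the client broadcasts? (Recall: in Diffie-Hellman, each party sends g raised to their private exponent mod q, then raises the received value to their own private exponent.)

140

Public value = 6^19 mod 151.
6^1 ≡ 6 (mod 151)
6^2 = (6^1)^2 ≡ 6^2 = 36 ≡ 36 (mod 151)
6^4 = (6^2)^2 ≡ 36^2 = 1296 ≡ 88 (mod 151)
6^8 = (6^4)^2 ≡ 88^2 = 7744 ≡ 43 (mod 151)
6^16 = (6^8)^2 ≡ 43^2 = 1849 ≡ 37 (mod 151)
6^19 = 6^16 · 6^2 · 6^1 ≡ 37 · 36 · 6 ≡ 140 (mod 151).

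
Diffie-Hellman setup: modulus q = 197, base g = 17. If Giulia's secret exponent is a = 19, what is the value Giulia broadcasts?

147

Public value = 17^19 (mod 197).
17^1 ≡ 17 (mod 197)
17^2 = (17^1)^2 ≡ 17^2 = 289 ≡ 92 (mod 197)
17^4 = (17^2)^2 ≡ 92^2 = 8464 ≡ 190 (mod 197)
17^8 = (17^4)^2 ≡ 190^2 = 36100 ≡ 49 (mod 197)
17^16 = (17^8)^2 ≡ 49^2 = 2401 ≡ 37 (mod 197)
17^19 = 17^16 · 17^2 · 17^1 ≡ 37 · 92 · 17 ≡ 147 (mod 197).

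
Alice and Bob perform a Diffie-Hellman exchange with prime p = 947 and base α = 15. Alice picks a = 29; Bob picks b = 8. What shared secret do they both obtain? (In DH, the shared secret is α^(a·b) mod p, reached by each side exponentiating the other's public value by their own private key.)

169

Bob sends B = α^b mod p = 15^8 mod 947.
15^1 ≡ 15 (mod 947)
15^2 = (15^1)^2 ≡ 15^2 = 225 ≡ 225 (mod 947)
15^4 = (15^2)^2 ≡ 225^2 = 50625 ≡ 434 (mod 947)
15^8 = (15^4)^2 ≡ 434^2 = 188356 ≡ 850 (mod 947)
So B = 850. Alice then computes K = B^a mod p = 850^29 mod 947.
850^1 ≡ 850 (mod 947)
850^2 = (850^1)^2 ≡ 850^2 = 722500 ≡ 886 (mod 947)
850^4 = (850^2)^2 ≡ 886^2 = 784996 ≡ 880 (mod 947)
850^8 = (850^4)^2 ≡ 880^2 = 774400 ≡ 701 (mod 947)
850^16 = (850^8)^2 ≡ 701^2 = 491401 ≡ 855 (mod 947)
850^29 = 850^16 · 850^8 · 850^4 · 850^1 ≡ 855 · 701 · 880 · 850 ≡ 169 (mod 947).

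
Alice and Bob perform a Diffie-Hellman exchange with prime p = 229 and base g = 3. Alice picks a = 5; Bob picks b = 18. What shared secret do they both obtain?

203

Bob sends B = g^b mod p = 3^18 mod 229.
3^1 ≡ 3 (mod 229)
3^2 = (3^1)^2 ≡ 3^2 = 9 ≡ 9 (mod 229)
3^4 = (3^2)^2 ≡ 9^2 = 81 ≡ 81 (mod 229)
3^8 = (3^4)^2 ≡ 81^2 = 6561 ≡ 149 (mod 229)
3^16 = (3^8)^2 ≡ 149^2 = 22201 ≡ 217 (mod 229)
3^18 = 3^16 · 3^2 ≡ 217 · 9 ≡ 121 (mod 229).
So B = 121. Alice then computes K = B^a mod p = 121^5 mod 229.
121^1 ≡ 121 (mod 229)
121^2 = (121^1)^2 ≡ 121^2 = 14641 ≡ 214 (mod 229)
121^4 = (121^2)^2 ≡ 214^2 = 45796 ≡ 225 (mod 229)
121^5 = 121^4 · 121^1 ≡ 225 · 121 ≡ 203 (mod 229).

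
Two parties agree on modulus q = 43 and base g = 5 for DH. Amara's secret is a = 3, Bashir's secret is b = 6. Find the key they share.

Amara sends A = g^a mod q = 5^3 mod 43.
5^1 ≡ 5 (mod 43)
5^2 = (5^1)^2 ≡ 5^2 = 25 ≡ 25 (mod 43)
5^3 = 5^2 · 5^1 ≡ 25 · 5 ≡ 39 (mod 43).
So A = 39. Bashir then computes K = A^b mod q = 39^6 mod 43.
39^1 ≡ 39 (mod 43)
39^2 = (39^1)^2 ≡ 39^2 = 1521 ≡ 16 (mod 43)
39^4 = (39^2)^2 ≡ 16^2 = 256 ≡ 41 (mod 43)
39^6 = 39^4 · 39^2 ≡ 41 · 16 ≡ 11 (mod 43).

11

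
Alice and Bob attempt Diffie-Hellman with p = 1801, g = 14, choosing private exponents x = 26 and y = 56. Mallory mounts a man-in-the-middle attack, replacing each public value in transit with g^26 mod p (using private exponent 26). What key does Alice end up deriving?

1787

Alice receives Mallory's public value M = 14^26 mod 1801 instead of the honest one.
14^1 ≡ 14 (mod 1801)
14^2 = (14^1)^2 ≡ 14^2 = 196 ≡ 196 (mod 1801)
14^4 = (14^2)^2 ≡ 196^2 = 38416 ≡ 595 (mod 1801)
14^8 = (14^4)^2 ≡ 595^2 = 354025 ≡ 1029 (mod 1801)
14^16 = (14^8)^2 ≡ 1029^2 = 1058841 ≡ 1654 (mod 1801)
14^26 = 14^16 · 14^8 · 14^2 ≡ 1654 · 1029 · 196 ≡ 514 (mod 1801).
So M = 514. Alice computes K = M^26 mod 1801.
514^1 ≡ 514 (mod 1801)
514^2 = (514^1)^2 ≡ 514^2 = 264196 ≡ 1250 (mod 1801)
514^4 = (514^2)^2 ≡ 1250^2 = 1562500 ≡ 1033 (mod 1801)
514^8 = (514^4)^2 ≡ 1033^2 = 1067089 ≡ 897 (mod 1801)
514^16 = (514^8)^2 ≡ 897^2 = 804609 ≡ 1363 (mod 1801)
514^26 = 514^16 · 514^8 · 514^2 ≡ 1363 · 897 · 1250 ≡ 1787 (mod 1801).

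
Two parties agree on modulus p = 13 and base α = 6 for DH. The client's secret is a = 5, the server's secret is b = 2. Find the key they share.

The server sends B = α^b mod p = 6^2 mod 13.
6^1 ≡ 6 (mod 13)
6^2 = (6^1)^2 ≡ 6^2 = 36 ≡ 10 (mod 13)
So B = 10. The client then computes K = B^a mod p = 10^5 mod 13.
10^1 ≡ 10 (mod 13)
10^2 = (10^1)^2 ≡ 10^2 = 100 ≡ 9 (mod 13)
10^4 = (10^2)^2 ≡ 9^2 = 81 ≡ 3 (mod 13)
10^5 = 10^4 · 10^1 ≡ 3 · 10 ≡ 4 (mod 13).

4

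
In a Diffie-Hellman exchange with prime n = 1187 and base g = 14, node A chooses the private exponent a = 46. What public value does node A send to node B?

Public value = 14^46 (mod 1187).
14^1 ≡ 14 (mod 1187)
14^2 = (14^1)^2 ≡ 14^2 = 196 ≡ 196 (mod 1187)
14^4 = (14^2)^2 ≡ 196^2 = 38416 ≡ 432 (mod 1187)
14^8 = (14^4)^2 ≡ 432^2 = 186624 ≡ 265 (mod 1187)
14^16 = (14^8)^2 ≡ 265^2 = 70225 ≡ 192 (mod 1187)
14^32 = (14^16)^2 ≡ 192^2 = 36864 ≡ 67 (mod 1187)
14^46 = 14^32 · 14^8 · 14^4 · 14^2 ≡ 67 · 265 · 432 · 196 ≡ 429 (mod 1187).

429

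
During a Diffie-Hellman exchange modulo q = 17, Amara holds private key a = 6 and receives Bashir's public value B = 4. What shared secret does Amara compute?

16

Shared key K = 4^6 mod 17.
4^1 ≡ 4 (mod 17)
4^2 = (4^1)^2 ≡ 4^2 = 16 ≡ 16 (mod 17)
4^4 = (4^2)^2 ≡ 16^2 = 256 ≡ 1 (mod 17)
4^6 = 4^4 · 4^2 ≡ 1 · 16 ≡ 16 (mod 17).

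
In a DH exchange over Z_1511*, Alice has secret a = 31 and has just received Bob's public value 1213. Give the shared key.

1024

Shared key K = 1213^31 mod 1511.
1213^1 ≡ 1213 (mod 1511)
1213^2 = (1213^1)^2 ≡ 1213^2 = 1471369 ≡ 1166 (mod 1511)
1213^4 = (1213^2)^2 ≡ 1166^2 = 1359556 ≡ 1167 (mod 1511)
1213^8 = (1213^4)^2 ≡ 1167^2 = 1361889 ≡ 478 (mod 1511)
1213^16 = (1213^8)^2 ≡ 478^2 = 228484 ≡ 323 (mod 1511)
1213^31 = 1213^16 · 1213^8 · 1213^4 · 1213^2 · 1213^1 ≡ 323 · 478 · 1167 · 1166 · 1213 ≡ 1024 (mod 1511).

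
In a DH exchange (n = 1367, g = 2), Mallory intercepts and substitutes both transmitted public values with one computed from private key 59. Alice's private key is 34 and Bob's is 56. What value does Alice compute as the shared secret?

829

Alice receives Mallory's public value M = 2^59 mod 1367 instead of the honest one.
2^1 ≡ 2 (mod 1367)
2^2 = (2^1)^2 ≡ 2^2 = 4 ≡ 4 (mod 1367)
2^4 = (2^2)^2 ≡ 4^2 = 16 ≡ 16 (mod 1367)
2^8 = (2^4)^2 ≡ 16^2 = 256 ≡ 256 (mod 1367)
2^16 = (2^8)^2 ≡ 256^2 = 65536 ≡ 1287 (mod 1367)
2^32 = (2^16)^2 ≡ 1287^2 = 1656369 ≡ 932 (mod 1367)
2^59 = 2^32 · 2^16 · 2^8 · 2^2 · 2^1 ≡ 932 · 1287 · 256 · 4 · 2 ≡ 488 (mod 1367).
So M = 488. Alice computes K = M^34 mod 1367.
488^1 ≡ 488 (mod 1367)
488^2 = (488^1)^2 ≡ 488^2 = 238144 ≡ 286 (mod 1367)
488^4 = (488^2)^2 ≡ 286^2 = 81796 ≡ 1143 (mod 1367)
488^8 = (488^4)^2 ≡ 1143^2 = 1306449 ≡ 964 (mod 1367)
488^16 = (488^8)^2 ≡ 964^2 = 929296 ≡ 1103 (mod 1367)
488^32 = (488^16)^2 ≡ 1103^2 = 1216609 ≡ 1346 (mod 1367)
488^34 = 488^32 · 488^2 ≡ 1346 · 286 ≡ 829 (mod 1367).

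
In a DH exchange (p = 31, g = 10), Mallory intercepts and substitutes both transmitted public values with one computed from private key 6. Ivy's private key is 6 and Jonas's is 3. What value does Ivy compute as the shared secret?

2

Ivy receives Mallory's public value M = 10^6 mod 31 instead of the honest one.
10^1 ≡ 10 (mod 31)
10^2 = (10^1)^2 ≡ 10^2 = 100 ≡ 7 (mod 31)
10^4 = (10^2)^2 ≡ 7^2 = 49 ≡ 18 (mod 31)
10^6 = 10^4 · 10^2 ≡ 18 · 7 ≡ 2 (mod 31).
So M = 2. Ivy computes K = M^6 mod 31.
2^1 ≡ 2 (mod 31)
2^2 = (2^1)^2 ≡ 2^2 = 4 ≡ 4 (mod 31)
2^4 = (2^2)^2 ≡ 4^2 = 16 ≡ 16 (mod 31)
2^6 = 2^4 · 2^2 ≡ 16 · 4 ≡ 2 (mod 31).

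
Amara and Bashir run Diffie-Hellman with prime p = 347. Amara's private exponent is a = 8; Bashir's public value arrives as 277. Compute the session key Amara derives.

Shared key K = 277^8 mod 347.
277^1 ≡ 277 (mod 347)
277^2 = (277^1)^2 ≡ 277^2 = 76729 ≡ 42 (mod 347)
277^4 = (277^2)^2 ≡ 42^2 = 1764 ≡ 29 (mod 347)
277^8 = (277^4)^2 ≡ 29^2 = 841 ≡ 147 (mod 347)

147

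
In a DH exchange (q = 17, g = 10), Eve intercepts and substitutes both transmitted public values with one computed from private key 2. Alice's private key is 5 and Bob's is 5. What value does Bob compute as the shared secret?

Bob receives Eve's public value M = 10^2 mod 17 instead of the honest one.
10^1 ≡ 10 (mod 17)
10^2 = (10^1)^2 ≡ 10^2 = 100 ≡ 15 (mod 17)
So M = 15. Bob computes K = M^5 mod 17.
15^1 ≡ 15 (mod 17)
15^2 = (15^1)^2 ≡ 15^2 = 225 ≡ 4 (mod 17)
15^4 = (15^2)^2 ≡ 4^2 = 16 ≡ 16 (mod 17)
15^5 = 15^4 · 15^1 ≡ 16 · 15 ≡ 2 (mod 17).

2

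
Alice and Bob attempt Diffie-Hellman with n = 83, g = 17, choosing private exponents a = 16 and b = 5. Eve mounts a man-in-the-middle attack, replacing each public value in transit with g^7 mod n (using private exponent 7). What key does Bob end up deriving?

12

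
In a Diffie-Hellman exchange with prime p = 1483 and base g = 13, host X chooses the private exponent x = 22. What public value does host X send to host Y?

1384

Public value = 13^22 mod 1483.
13^1 ≡ 13 (mod 1483)
13^2 = (13^1)^2 ≡ 13^2 = 169 ≡ 169 (mod 1483)
13^4 = (13^2)^2 ≡ 169^2 = 28561 ≡ 384 (mod 1483)
13^8 = (13^4)^2 ≡ 384^2 = 147456 ≡ 639 (mod 1483)
13^16 = (13^8)^2 ≡ 639^2 = 408321 ≡ 496 (mod 1483)
13^22 = 13^16 · 13^4 · 13^2 ≡ 496 · 384 · 169 ≡ 1384 (mod 1483).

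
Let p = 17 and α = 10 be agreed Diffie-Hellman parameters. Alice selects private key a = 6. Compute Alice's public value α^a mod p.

Public value = 10^6 mod 17.
10^1 ≡ 10 (mod 17)
10^2 = (10^1)^2 ≡ 10^2 = 100 ≡ 15 (mod 17)
10^4 = (10^2)^2 ≡ 15^2 = 225 ≡ 4 (mod 17)
10^6 = 10^4 · 10^2 ≡ 4 · 15 ≡ 9 (mod 17).

9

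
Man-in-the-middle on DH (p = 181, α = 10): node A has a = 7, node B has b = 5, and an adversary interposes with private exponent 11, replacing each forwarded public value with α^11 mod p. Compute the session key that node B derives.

Node B receives an adversary's public value M = 10^11 mod 181 instead of the honest one.
10^1 ≡ 10 (mod 181)
10^2 = (10^1)^2 ≡ 10^2 = 100 ≡ 100 (mod 181)
10^4 = (10^2)^2 ≡ 100^2 = 10000 ≡ 45 (mod 181)
10^8 = (10^4)^2 ≡ 45^2 = 2025 ≡ 34 (mod 181)
10^11 = 10^8 · 10^2 · 10^1 ≡ 34 · 100 · 10 ≡ 153 (mod 181).
So M = 153. Node B computes K = M^5 mod 181.
153^1 ≡ 153 (mod 181)
153^2 = (153^1)^2 ≡ 153^2 = 23409 ≡ 60 (mod 181)
153^4 = (153^2)^2 ≡ 60^2 = 3600 ≡ 161 (mod 181)
153^5 = 153^4 · 153^1 ≡ 161 · 153 ≡ 17 (mod 181).

17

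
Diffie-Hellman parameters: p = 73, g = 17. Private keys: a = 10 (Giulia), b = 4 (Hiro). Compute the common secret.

64

Giulia sends A = g^a mod p = 17^10 mod 73.
17^1 ≡ 17 (mod 73)
17^2 = (17^1)^2 ≡ 17^2 = 289 ≡ 70 (mod 73)
17^4 = (17^2)^2 ≡ 70^2 = 4900 ≡ 9 (mod 73)
17^8 = (17^4)^2 ≡ 9^2 = 81 ≡ 8 (mod 73)
17^10 = 17^8 · 17^2 ≡ 8 · 70 ≡ 49 (mod 73).
So A = 49. Hiro then computes K = A^b mod p = 49^4 mod 73.
49^1 ≡ 49 (mod 73)
49^2 = (49^1)^2 ≡ 49^2 = 2401 ≡ 65 (mod 73)
49^4 = (49^2)^2 ≡ 65^2 = 4225 ≡ 64 (mod 73)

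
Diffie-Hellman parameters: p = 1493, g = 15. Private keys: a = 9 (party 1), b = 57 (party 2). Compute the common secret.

1311

Party 2 sends B = g^b mod p = 15^57 mod 1493.
15^1 ≡ 15 (mod 1493)
15^2 = (15^1)^2 ≡ 15^2 = 225 ≡ 225 (mod 1493)
15^4 = (15^2)^2 ≡ 225^2 = 50625 ≡ 1356 (mod 1493)
15^8 = (15^4)^2 ≡ 1356^2 = 1838736 ≡ 853 (mod 1493)
15^16 = (15^8)^2 ≡ 853^2 = 727609 ≡ 518 (mod 1493)
15^32 = (15^16)^2 ≡ 518^2 = 268324 ≡ 1077 (mod 1493)
15^57 = 15^32 · 15^16 · 15^8 · 15^1 ≡ 1077 · 518 · 853 · 15 ≡ 423 (mod 1493).
So B = 423. Party 1 then computes K = B^a mod p = 423^9 mod 1493.
423^1 ≡ 423 (mod 1493)
423^2 = (423^1)^2 ≡ 423^2 = 178929 ≡ 1262 (mod 1493)
423^4 = (423^2)^2 ≡ 1262^2 = 1592644 ≡ 1106 (mod 1493)
423^8 = (423^4)^2 ≡ 1106^2 = 1223236 ≡ 469 (mod 1493)
423^9 = 423^8 · 423^1 ≡ 469 · 423 ≡ 1311 (mod 1493).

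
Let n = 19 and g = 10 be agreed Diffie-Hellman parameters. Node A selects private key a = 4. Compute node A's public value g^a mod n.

6

Public value = 10^4 mod 19.
10^1 ≡ 10 (mod 19)
10^2 = (10^1)^2 ≡ 10^2 = 100 ≡ 5 (mod 19)
10^4 = (10^2)^2 ≡ 5^2 = 25 ≡ 6 (mod 19)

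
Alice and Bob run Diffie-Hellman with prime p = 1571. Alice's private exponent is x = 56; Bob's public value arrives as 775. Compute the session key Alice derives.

964

Shared key K = 775^56 mod 1571.
775^1 ≡ 775 (mod 1571)
775^2 = (775^1)^2 ≡ 775^2 = 600625 ≡ 503 (mod 1571)
775^4 = (775^2)^2 ≡ 503^2 = 253009 ≡ 78 (mod 1571)
775^8 = (775^4)^2 ≡ 78^2 = 6084 ≡ 1371 (mod 1571)
775^16 = (775^8)^2 ≡ 1371^2 = 1879641 ≡ 725 (mod 1571)
775^32 = (775^16)^2 ≡ 725^2 = 525625 ≡ 911 (mod 1571)
775^56 = 775^32 · 775^16 · 775^8 ≡ 911 · 725 · 1371 ≡ 964 (mod 1571).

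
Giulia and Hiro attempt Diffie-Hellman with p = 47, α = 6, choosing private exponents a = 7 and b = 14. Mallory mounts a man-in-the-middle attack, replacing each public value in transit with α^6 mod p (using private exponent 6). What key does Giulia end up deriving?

7

Giulia receives Mallory's public value M = 6^6 mod 47 instead of the honest one.
6^1 ≡ 6 (mod 47)
6^2 = (6^1)^2 ≡ 6^2 = 36 ≡ 36 (mod 47)
6^4 = (6^2)^2 ≡ 36^2 = 1296 ≡ 27 (mod 47)
6^6 = 6^4 · 6^2 ≡ 27 · 36 ≡ 32 (mod 47).
So M = 32. Giulia computes K = M^7 mod 47.
32^1 ≡ 32 (mod 47)
32^2 = (32^1)^2 ≡ 32^2 = 1024 ≡ 37 (mod 47)
32^4 = (32^2)^2 ≡ 37^2 = 1369 ≡ 6 (mod 47)
32^7 = 32^4 · 32^2 · 32^1 ≡ 6 · 37 · 32 ≡ 7 (mod 47).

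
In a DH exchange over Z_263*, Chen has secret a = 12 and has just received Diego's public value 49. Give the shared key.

13

Shared key K = 49^12 mod 263.
49^1 ≡ 49 (mod 263)
49^2 = (49^1)^2 ≡ 49^2 = 2401 ≡ 34 (mod 263)
49^4 = (49^2)^2 ≡ 34^2 = 1156 ≡ 104 (mod 263)
49^8 = (49^4)^2 ≡ 104^2 = 10816 ≡ 33 (mod 263)
49^12 = 49^8 · 49^4 ≡ 33 · 104 ≡ 13 (mod 263).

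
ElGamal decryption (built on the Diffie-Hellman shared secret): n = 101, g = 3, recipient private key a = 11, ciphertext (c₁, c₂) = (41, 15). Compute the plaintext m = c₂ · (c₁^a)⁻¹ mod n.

Shared mask s = c₁^a mod n = 41^11 mod 101.
41^1 ≡ 41 (mod 101)
41^2 = (41^1)^2 ≡ 41^2 = 1681 ≡ 65 (mod 101)
41^4 = (41^2)^2 ≡ 65^2 = 4225 ≡ 84 (mod 101)
41^8 = (41^4)^2 ≡ 84^2 = 7056 ≡ 87 (mod 101)
41^11 = 41^8 · 41^2 · 41^1 ≡ 87 · 65 · 41 ≡ 60 (mod 101).
So s = 60; s⁻¹ ≡ 32 (mod 101).
m = c₂ · s⁻¹ mod 101 = 15 · 32 mod 101 = 76.

76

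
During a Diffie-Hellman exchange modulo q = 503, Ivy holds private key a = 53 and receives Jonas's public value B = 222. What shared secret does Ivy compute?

Shared key K = 222^53 mod 503.
222^1 ≡ 222 (mod 503)
222^2 = (222^1)^2 ≡ 222^2 = 49284 ≡ 493 (mod 503)
222^4 = (222^2)^2 ≡ 493^2 = 243049 ≡ 100 (mod 503)
222^8 = (222^4)^2 ≡ 100^2 = 10000 ≡ 443 (mod 503)
222^16 = (222^8)^2 ≡ 443^2 = 196249 ≡ 79 (mod 503)
222^32 = (222^16)^2 ≡ 79^2 = 6241 ≡ 205 (mod 503)
222^53 = 222^32 · 222^16 · 222^4 · 222^1 ≡ 205 · 79 · 100 · 222 ≡ 193 (mod 503).

193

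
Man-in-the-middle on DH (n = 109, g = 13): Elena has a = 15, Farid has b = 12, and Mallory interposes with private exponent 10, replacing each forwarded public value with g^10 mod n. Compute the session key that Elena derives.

4

Elena receives Mallory's public value M = 13^10 mod 109 instead of the honest one.
13^1 ≡ 13 (mod 109)
13^2 = (13^1)^2 ≡ 13^2 = 169 ≡ 60 (mod 109)
13^4 = (13^2)^2 ≡ 60^2 = 3600 ≡ 3 (mod 109)
13^8 = (13^4)^2 ≡ 3^2 = 9 ≡ 9 (mod 109)
13^10 = 13^8 · 13^2 ≡ 9 · 60 ≡ 104 (mod 109).
So M = 104. Elena computes K = M^15 mod 109.
104^1 ≡ 104 (mod 109)
104^2 = (104^1)^2 ≡ 104^2 = 10816 ≡ 25 (mod 109)
104^4 = (104^2)^2 ≡ 25^2 = 625 ≡ 80 (mod 109)
104^8 = (104^4)^2 ≡ 80^2 = 6400 ≡ 78 (mod 109)
104^15 = 104^8 · 104^4 · 104^2 · 104^1 ≡ 78 · 80 · 25 · 104 ≡ 4 (mod 109).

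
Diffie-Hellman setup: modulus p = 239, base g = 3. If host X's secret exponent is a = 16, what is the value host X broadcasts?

192

Public value = 3^16 mod 239.
3^1 ≡ 3 (mod 239)
3^2 = (3^1)^2 ≡ 3^2 = 9 ≡ 9 (mod 239)
3^4 = (3^2)^2 ≡ 9^2 = 81 ≡ 81 (mod 239)
3^8 = (3^4)^2 ≡ 81^2 = 6561 ≡ 108 (mod 239)
3^16 = (3^8)^2 ≡ 108^2 = 11664 ≡ 192 (mod 239)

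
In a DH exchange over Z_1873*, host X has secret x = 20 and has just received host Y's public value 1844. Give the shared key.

1719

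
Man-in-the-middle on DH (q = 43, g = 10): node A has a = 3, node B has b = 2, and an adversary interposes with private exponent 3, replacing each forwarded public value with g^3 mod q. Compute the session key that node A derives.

41

Node A receives an adversary's public value M = 10^3 mod 43 instead of the honest one.
10^1 ≡ 10 (mod 43)
10^2 = (10^1)^2 ≡ 10^2 = 100 ≡ 14 (mod 43)
10^3 = 10^2 · 10^1 ≡ 14 · 10 ≡ 11 (mod 43).
So M = 11. Node A computes K = M^3 mod 43.
11^1 ≡ 11 (mod 43)
11^2 = (11^1)^2 ≡ 11^2 = 121 ≡ 35 (mod 43)
11^3 = 11^2 · 11^1 ≡ 35 · 11 ≡ 41 (mod 43).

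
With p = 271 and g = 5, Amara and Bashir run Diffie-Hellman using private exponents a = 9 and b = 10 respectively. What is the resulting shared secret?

28

Bashir sends B = g^b mod p = 5^10 mod 271.
5^1 ≡ 5 (mod 271)
5^2 = (5^1)^2 ≡ 5^2 = 25 ≡ 25 (mod 271)
5^4 = (5^2)^2 ≡ 25^2 = 625 ≡ 83 (mod 271)
5^8 = (5^4)^2 ≡ 83^2 = 6889 ≡ 114 (mod 271)
5^10 = 5^8 · 5^2 ≡ 114 · 25 ≡ 140 (mod 271).
So B = 140. Amara then computes K = B^a mod p = 140^9 mod 271.
140^1 ≡ 140 (mod 271)
140^2 = (140^1)^2 ≡ 140^2 = 19600 ≡ 88 (mod 271)
140^4 = (140^2)^2 ≡ 88^2 = 7744 ≡ 156 (mod 271)
140^8 = (140^4)^2 ≡ 156^2 = 24336 ≡ 217 (mod 271)
140^9 = 140^8 · 140^1 ≡ 217 · 140 ≡ 28 (mod 271).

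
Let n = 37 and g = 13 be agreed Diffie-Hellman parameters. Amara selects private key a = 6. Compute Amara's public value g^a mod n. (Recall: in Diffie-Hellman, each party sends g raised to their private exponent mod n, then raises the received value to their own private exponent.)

Public value = 13^6 mod 37.
13^1 ≡ 13 (mod 37)
13^2 = (13^1)^2 ≡ 13^2 = 169 ≡ 21 (mod 37)
13^4 = (13^2)^2 ≡ 21^2 = 441 ≡ 34 (mod 37)
13^6 = 13^4 · 13^2 ≡ 34 · 21 ≡ 11 (mod 37).

11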